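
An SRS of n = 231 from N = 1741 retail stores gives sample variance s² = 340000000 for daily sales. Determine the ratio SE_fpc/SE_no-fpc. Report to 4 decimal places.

f = n/N = 231/1741 = 0.13268237.
SE_no-fpc = √(s²/n) = 1213.203; SE_fpc = √((1−f)s²/n) = 1129.8546.
Ratio = √(1−f) = 0.93129890.

0.9313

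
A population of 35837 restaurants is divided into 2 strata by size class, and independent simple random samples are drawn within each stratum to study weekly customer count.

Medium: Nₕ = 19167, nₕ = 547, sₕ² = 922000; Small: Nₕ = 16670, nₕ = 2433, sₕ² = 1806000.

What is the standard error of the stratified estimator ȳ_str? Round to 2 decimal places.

24.61

Var(ȳ_str) = Σₕ Wₕ²(1 − fₕ)sₕ²/nₕ with Wₕ = Nₕ/N, N = 35837.
Medium: Wₕ = 0.53483830; term = 0.53483830²·(1 − 0.02853863)·922000/547 = 468.39702.
Small: Wₕ = 0.46516170; term = 0.46516170²·(1 − 0.14595081)·1806000/2433 = 137.1723.
Sum = 605.56932.
SE = √(605.56932) = 24.61.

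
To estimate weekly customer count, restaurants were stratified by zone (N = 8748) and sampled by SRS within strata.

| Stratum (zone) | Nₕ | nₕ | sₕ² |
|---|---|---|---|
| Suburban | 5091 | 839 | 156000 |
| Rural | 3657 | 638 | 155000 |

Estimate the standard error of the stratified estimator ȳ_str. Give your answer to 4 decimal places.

9.3618

Var(ȳ_str) = Σₕ Wₕ²(1 − fₕ)sₕ²/nₕ with Wₕ = Nₕ/N, N = 8748.
Suburban: Wₕ = 0.58196159; term = 0.58196159²·(1 − 0.16480063)·156000/839 = 52.594635.
Rural: Wₕ = 0.41803841; term = 0.41803841²·(1 − 0.17445994)·155000/638 = 35.049477.
Sum = 87.644112.
SE = √(87.644112) = 9.3618.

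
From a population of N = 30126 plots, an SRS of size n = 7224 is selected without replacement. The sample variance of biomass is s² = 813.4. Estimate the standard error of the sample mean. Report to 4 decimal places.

Under SRS without replacement, Var(ȳ) = (1 − f)·s²/n with f = n/N = 7224/30126 = 0.23979287.
Var(ȳ) = (1 − 0.23979287)·813.4/7224 = 0.76020713·0.1125969 = 0.085596966.
SE(ȳ) = √(0.085596966) = 0.2926.

0.2926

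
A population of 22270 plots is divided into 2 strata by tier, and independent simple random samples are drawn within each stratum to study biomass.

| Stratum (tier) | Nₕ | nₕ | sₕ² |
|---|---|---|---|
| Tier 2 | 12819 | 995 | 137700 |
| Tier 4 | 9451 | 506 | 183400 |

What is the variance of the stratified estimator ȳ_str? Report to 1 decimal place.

104.1

Var(ȳ_str) = Σₕ Wₕ²(1 − fₕ)sₕ²/nₕ with Wₕ = Nₕ/N, N = 22270.
Tier 2: Wₕ = 0.57561742; term = 0.57561742²·(1 − 0.07761916)·137700/995 = 42.294997.
Tier 4: Wₕ = 0.42438258; term = 0.42438258²·(1 − 0.05353931)·183400/506 = 61.782644.
Sum = 104.07764.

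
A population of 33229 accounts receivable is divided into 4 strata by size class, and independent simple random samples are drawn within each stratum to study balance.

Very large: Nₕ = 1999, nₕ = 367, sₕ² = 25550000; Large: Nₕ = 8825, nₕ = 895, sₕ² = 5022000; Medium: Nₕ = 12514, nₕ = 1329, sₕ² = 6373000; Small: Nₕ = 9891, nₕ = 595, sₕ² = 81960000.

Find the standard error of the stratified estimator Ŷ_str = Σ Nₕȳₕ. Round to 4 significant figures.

Var(Ŷ_str) = Σₕ Nₕ²(1 − fₕ)sₕ²/nₕ.
Very large: 1999²·(1 − 367/1999)·25550000/367 = 2.2712126 × 10^11.
Large: 8825²·(1 − 895/8825)·5022000/895 = 3.9268252 × 10^11.
Medium: 12514²·(1 − 1329/12514)·6373000/1329 = 6.7119865 × 10^11.
Small: 9891²·(1 − 595/9891)·81960000/595 = 1.266547 × 10^13.
Sum = 1.3956472 × 10^13.
SE = √(1.3956472 × 10^13) = 3.736 × 10^6.

3.736 × 10^6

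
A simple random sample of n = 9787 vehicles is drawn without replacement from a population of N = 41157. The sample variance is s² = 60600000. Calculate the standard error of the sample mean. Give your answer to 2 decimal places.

68.70

Under SRS without replacement, Var(ȳ) = (1 − f)·s²/n with f = n/N = 9787/41157 = 0.23779673.
Var(ȳ) = (1 − 0.23779673)·60600000/9787 = 0.76220327·6191.8872 = 4719.4767.
SE(ȳ) = √(4719.4767) = 68.70.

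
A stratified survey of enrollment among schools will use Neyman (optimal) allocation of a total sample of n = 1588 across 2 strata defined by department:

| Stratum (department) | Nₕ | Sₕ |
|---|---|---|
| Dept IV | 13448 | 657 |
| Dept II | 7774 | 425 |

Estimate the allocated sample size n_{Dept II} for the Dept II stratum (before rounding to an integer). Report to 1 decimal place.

Neyman allocation: nₕ = n·NₕSₕ / Σⱼ NⱼSⱼ.
Σ NⱼSⱼ = 13448·657 + 7774·425 = 1.2139286 × 10^7.
n_{Dept II} = 1588·7774·425 / (1.2139286 × 10^7) = 432.2.

432.2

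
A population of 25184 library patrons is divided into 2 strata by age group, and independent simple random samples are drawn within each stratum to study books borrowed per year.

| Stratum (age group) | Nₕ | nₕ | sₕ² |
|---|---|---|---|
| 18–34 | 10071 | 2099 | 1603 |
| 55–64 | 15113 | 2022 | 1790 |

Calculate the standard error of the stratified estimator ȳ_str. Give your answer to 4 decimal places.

0.6106

Var(ȳ_str) = Σₕ Wₕ²(1 − fₕ)sₕ²/nₕ with Wₕ = Nₕ/N, N = 25184.
18–34: Wₕ = 0.39989676; term = 0.39989676²·(1 − 0.20842022)·1603/2099 = 0.096674414.
55–64: Wₕ = 0.60010324; term = 0.60010324²·(1 − 0.13379210)·1790/2022 = 0.27615058.
Sum = 0.37282499.
SE = √(0.37282499) = 0.6106.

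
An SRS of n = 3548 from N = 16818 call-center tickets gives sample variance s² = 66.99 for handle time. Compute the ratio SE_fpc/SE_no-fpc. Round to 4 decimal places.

0.8883

f = n/N = 3548/16818 = 0.21096444.
SE_no-fpc = √(s²/n) = 0.13740837; SE_fpc = √((1−f)s²/n) = 0.12205666.
Ratio = √(1−f) = 0.88827673.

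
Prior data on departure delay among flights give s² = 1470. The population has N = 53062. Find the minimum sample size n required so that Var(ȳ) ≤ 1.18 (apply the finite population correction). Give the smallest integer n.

1218

Without fpc, n₀ = s²/D = 1470/1.18 = 1245.7627.
With fpc, (1 − n/N)·s²/n ≤ D requires n ≥ n₀/(1 + n₀/N) = 1245.7627/(1 + 1245.7627/53062) = 1217.1862.
Rounding up, n = 1218.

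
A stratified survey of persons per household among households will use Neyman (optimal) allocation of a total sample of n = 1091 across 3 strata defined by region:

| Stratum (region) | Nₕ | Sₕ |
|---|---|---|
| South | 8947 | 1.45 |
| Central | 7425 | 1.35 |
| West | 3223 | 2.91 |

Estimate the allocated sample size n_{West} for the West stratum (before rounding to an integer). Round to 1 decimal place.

316.1

Neyman allocation: nₕ = n·NₕSₕ / Σⱼ NⱼSⱼ.
Σ NⱼSⱼ = 8947·1.45 + 7425·1.35 + 3223·2.91 = 32375.83.
n_{West} = 1091·3223·2.91 / 32375.83 = 316.1.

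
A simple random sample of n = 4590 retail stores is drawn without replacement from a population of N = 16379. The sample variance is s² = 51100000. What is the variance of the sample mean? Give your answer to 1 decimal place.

Under SRS without replacement, Var(ȳ) = (1 − f)·s²/n with f = n/N = 4590/16379 = 0.28023689.
Var(ȳ) = (1 − 0.28023689)·51100000/4590 = 0.71976311·11132.898 = 8013.049.

8013.0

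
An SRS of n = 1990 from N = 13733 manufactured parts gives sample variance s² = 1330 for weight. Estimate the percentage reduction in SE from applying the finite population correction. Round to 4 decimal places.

7.5287

f = n/N = 1990/13733 = 0.14490643.
SE_no-fpc = √(s²/n) = 0.81752169; SE_fpc = √((1−f)s²/n) = 0.75597268.
Ratio = √(1−f) = 0.92471270. Reduction = 100·(1 − 0.92471270) = 7.5287%.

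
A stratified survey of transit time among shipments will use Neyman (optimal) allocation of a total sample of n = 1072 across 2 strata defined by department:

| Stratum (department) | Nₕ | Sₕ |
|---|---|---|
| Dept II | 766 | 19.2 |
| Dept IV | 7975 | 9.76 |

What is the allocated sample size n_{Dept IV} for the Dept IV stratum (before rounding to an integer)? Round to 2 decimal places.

901.64

Neyman allocation: nₕ = n·NₕSₕ / Σⱼ NⱼSⱼ.
Σ NⱼSⱼ = 766·19.2 + 7975·9.76 = 92543.2.
n_{Dept IV} = 1072·7975·9.76 / 92543.2 = 901.64.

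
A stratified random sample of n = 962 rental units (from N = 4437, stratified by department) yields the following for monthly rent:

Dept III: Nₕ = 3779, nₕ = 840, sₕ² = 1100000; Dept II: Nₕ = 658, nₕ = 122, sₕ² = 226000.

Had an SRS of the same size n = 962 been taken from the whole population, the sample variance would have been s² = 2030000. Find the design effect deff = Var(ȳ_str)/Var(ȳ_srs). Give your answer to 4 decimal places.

0.4671

Var(ȳ_str) = Σ Wₕ²(1−fₕ)sₕ²/nₕ with Wₕ = Nₕ/4437:
  Dept III: (3779/4437)²·(1−840/3779)·1100000/840 = 738.77301
  Dept II: (658/4437)²·(1−122/658)·226000/122 = 33.186422
  → Var(ȳ_str) = 771.95943.
Var(ȳ_srs) = (1 − 962/4437)·2030000/962 = 1652.6708.
deff = 771.95943 / 1652.6708 = 0.4671.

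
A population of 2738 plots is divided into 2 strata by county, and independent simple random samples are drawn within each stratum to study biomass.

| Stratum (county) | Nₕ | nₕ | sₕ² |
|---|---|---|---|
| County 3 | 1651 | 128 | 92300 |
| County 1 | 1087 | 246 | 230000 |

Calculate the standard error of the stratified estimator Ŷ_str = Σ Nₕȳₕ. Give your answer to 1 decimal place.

Var(Ŷ_str) = Σₕ Nₕ²(1 − fₕ)sₕ²/nₕ.
County 3: 1651²·(1 − 128/1651)·92300/128 = 1.8131708 × 10^9.
County 1: 1087²·(1 − 246/1087)·230000/246 = 8.5470898 × 10^8.
Sum = 2.6678798 × 10^9.
SE = √(2.6678798 × 10^9) = 51651.5.

51651.5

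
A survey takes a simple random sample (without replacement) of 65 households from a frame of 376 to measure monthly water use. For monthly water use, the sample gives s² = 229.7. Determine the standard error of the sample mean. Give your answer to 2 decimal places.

Under SRS without replacement, Var(ȳ) = (1 − f)·s²/n with f = n/N = 65/376 = 0.17287234.
Var(ȳ) = (1 − 0.17287234)·229.7/65 = 0.82712766·3.5338462 = 2.9229419.
SE(ȳ) = √(2.9229419) = 1.71.

1.71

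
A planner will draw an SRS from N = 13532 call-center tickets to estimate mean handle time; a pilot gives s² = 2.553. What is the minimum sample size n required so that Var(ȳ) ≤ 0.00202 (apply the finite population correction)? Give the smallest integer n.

Without fpc, n₀ = s²/D = 2.553/0.00202 = 1263.8614.
With fpc, (1 − n/N)·s²/n ≤ D requires n ≥ n₀/(1 + n₀/N) = 1263.8614/(1 + 1263.8614/13532) = 1155.9025.
Rounding up, n = 1156.

1156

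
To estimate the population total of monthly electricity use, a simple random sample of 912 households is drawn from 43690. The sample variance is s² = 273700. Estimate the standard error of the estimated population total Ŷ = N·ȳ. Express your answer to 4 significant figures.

748900

Var(Ŷ) = N²·Var(ȳ) = N²·(1 − n/N)·s²/n.
f = 912/43690 = 0.02087434; Var(ȳ) = 0.97912566·273700/912 = 293.84506.
Var(Ŷ) = 43690² · 293.84506 = 5.6089618 × 10^11.
SE(Ŷ) = √(5.6089618 × 10^11) = 748900.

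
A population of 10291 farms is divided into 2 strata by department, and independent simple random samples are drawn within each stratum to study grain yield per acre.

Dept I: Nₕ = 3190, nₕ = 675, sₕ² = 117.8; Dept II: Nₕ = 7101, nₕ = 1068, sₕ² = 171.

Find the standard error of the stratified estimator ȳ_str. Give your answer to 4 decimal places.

0.2793

Var(ȳ_str) = Σₕ Wₕ²(1 − fₕ)sₕ²/nₕ with Wₕ = Nₕ/N, N = 10291.
Dept I: Wₕ = 0.30997959; term = 0.30997959²·(1 − 0.21159875)·117.8/675 = 0.013220718.
Dept II: Wₕ = 0.69002041; term = 0.69002041²·(1 − 0.15040135)·171/1068 = 0.064768306.
Sum = 0.077989024.
SE = √(0.077989024) = 0.2793.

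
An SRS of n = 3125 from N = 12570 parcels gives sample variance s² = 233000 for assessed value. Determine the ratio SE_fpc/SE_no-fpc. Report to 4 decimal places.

f = n/N = 3125/12570 = 0.24860780.
SE_no-fpc = √(s²/n) = 8.6348133; SE_fpc = √((1−f)s²/n) = 7.484905.
Ratio = √(1−f) = 0.86682882.

0.8668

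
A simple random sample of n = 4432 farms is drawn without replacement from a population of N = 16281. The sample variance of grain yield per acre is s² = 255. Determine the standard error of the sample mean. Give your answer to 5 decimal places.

0.20463

Under SRS without replacement, Var(ȳ) = (1 − f)·s²/n with f = n/N = 4432/16281 = 0.27221915.
Var(ȳ) = (1 − 0.27221915)·255/4432 = 0.72778085·0.057536101 = 0.041873672.
SE(ȳ) = √(0.041873672) = 0.20463.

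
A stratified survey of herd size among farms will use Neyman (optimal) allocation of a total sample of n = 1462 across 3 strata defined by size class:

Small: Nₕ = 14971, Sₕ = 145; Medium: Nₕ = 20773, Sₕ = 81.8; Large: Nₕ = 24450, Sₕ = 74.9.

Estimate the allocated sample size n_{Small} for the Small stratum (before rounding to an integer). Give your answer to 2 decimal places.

Neyman allocation: nₕ = n·NₕSₕ / Σⱼ NⱼSⱼ.
Σ NⱼSⱼ = 14971·145 + 20773·81.8 + 24450·74.9 = 5.7013314 × 10^6.
n_{Small} = 1462·14971·145 / (5.7013314 × 10^6) = 556.66.

556.66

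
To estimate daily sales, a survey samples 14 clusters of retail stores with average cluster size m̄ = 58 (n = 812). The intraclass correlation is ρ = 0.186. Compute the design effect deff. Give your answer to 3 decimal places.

11.602

deff = 1 + (58 − 1)·0.186 = 1 + 10.602 = 11.602.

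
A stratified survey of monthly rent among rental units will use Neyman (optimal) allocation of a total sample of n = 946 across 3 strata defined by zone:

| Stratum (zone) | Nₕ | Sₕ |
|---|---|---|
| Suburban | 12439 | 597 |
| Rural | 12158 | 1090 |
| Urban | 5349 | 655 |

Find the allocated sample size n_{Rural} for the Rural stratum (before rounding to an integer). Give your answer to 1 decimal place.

518.4

Neyman allocation: nₕ = n·NₕSₕ / Σⱼ NⱼSⱼ.
Σ NⱼSⱼ = 12439·597 + 12158·1090 + 5349·655 = 2.4181898 × 10^7.
n_{Rural} = 946·12158·1090 / (2.4181898 × 10^7) = 518.4.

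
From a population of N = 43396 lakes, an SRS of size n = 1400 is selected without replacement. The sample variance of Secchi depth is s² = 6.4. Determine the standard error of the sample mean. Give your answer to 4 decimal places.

0.0665

Under SRS without replacement, Var(ȳ) = (1 − f)·s²/n with f = n/N = 1400/43396 = 0.03226104.
Var(ȳ) = (1 − 0.03226104)·6.4/1400 = 0.96773896·0.0045714286 = 0.0044239495.
SE(ȳ) = √(0.0044239495) = 0.0665.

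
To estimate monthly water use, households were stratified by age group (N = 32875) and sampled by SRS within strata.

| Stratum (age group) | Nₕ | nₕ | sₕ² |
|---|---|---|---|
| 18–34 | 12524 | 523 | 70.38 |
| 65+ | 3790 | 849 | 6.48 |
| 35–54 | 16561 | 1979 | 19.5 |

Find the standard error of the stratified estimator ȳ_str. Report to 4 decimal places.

Var(ȳ_str) = Σₕ Wₕ²(1 − fₕ)sₕ²/nₕ with Wₕ = Nₕ/N, N = 32875.
18–34: Wₕ = 0.38095817; term = 0.38095817²·(1 − 0.04175982)·70.38/523 = 0.018714427.
65+: Wₕ = 0.11528517; term = 0.11528517²·(1 − 0.22401055)·6.48/849 = 7.8717271 × 10^-5.
35–54: Wₕ = 0.50375665; term = 0.50375665²·(1 − 0.11949761)·19.5/1979 = 0.0022017142.
Sum = 0.020994858.
SE = √(0.020994858) = 0.1449.

0.1449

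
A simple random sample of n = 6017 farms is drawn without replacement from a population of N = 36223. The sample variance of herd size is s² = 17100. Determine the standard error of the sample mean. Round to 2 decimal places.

Under SRS without replacement, Var(ȳ) = (1 − f)·s²/n with f = n/N = 6017/36223 = 0.16610993.
Var(ȳ) = (1 − 0.16610993)·17100/6017 = 0.83389007·2.8419478 = 2.3698721.
SE(ȳ) = √(2.3698721) = 1.54.

1.54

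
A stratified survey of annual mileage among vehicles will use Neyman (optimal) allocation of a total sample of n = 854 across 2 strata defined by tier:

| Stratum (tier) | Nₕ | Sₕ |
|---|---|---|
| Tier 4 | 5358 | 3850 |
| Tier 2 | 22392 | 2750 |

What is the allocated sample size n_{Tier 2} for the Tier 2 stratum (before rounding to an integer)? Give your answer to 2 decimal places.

639.70

Neyman allocation: nₕ = n·NₕSₕ / Σⱼ NⱼSⱼ.
Σ NⱼSⱼ = 5358·3850 + 22392·2750 = 8.22063 × 10^7.
n_{Tier 2} = 854·22392·2750 / (8.22063 × 10^7) = 639.70.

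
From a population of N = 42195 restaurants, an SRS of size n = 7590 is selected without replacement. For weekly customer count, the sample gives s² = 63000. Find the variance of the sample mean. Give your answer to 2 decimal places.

Under SRS without replacement, Var(ȳ) = (1 − f)·s²/n with f = n/N = 7590/42195 = 0.17987913.
Var(ȳ) = (1 − 0.17987913)·63000/7590 = 0.82012087·8.3003953 = 6.8073274.

6.81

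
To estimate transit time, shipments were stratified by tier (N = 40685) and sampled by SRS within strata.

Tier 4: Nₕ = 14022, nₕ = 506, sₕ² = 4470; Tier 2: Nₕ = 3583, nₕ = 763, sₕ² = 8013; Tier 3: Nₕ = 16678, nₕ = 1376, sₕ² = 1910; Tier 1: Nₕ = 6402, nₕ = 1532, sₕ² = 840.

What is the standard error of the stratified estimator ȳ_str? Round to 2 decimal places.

Var(ȳ_str) = Σₕ Wₕ²(1 − fₕ)sₕ²/nₕ with Wₕ = Nₕ/N, N = 40685.
Tier 4: Wₕ = 0.34464790; term = 0.34464790²·(1 − 0.03608615)·4470/506 = 1.0114549.
Tier 2: Wₕ = 0.08806686; term = 0.08806686²·(1 − 0.21295004)·8013/763 = 0.064105882.
Tier 3: Wₕ = 0.40992995; term = 0.40992995²·(1 − 0.08250390)·1910/1376 = 0.21401216.
Tier 1: Wₕ = 0.15735529; term = 0.15735529²·(1 − 0.23930022)·840/1532 = 0.010327531.
Sum = 1.2999005.
SE = √(1.2999005) = 1.14.

1.14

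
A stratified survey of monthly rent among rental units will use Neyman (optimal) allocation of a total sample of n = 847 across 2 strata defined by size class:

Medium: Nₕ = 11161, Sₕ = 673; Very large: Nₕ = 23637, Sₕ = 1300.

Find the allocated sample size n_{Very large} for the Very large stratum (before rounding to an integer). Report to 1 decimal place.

Neyman allocation: nₕ = n·NₕSₕ / Σⱼ NⱼSⱼ.
Σ NⱼSⱼ = 11161·673 + 23637·1300 = 3.8239453 × 10^7.
n_{Very large} = 847·23637·1300 / (3.8239453 × 10^7) = 680.6.

680.6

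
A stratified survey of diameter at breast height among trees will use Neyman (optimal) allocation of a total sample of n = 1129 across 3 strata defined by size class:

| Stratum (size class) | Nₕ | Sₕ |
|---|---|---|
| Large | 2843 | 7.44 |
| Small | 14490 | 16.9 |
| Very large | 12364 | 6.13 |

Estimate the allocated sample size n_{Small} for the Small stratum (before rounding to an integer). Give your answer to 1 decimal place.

Neyman allocation: nₕ = n·NₕSₕ / Σⱼ NⱼSⱼ.
Σ NⱼSⱼ = 2843·7.44 + 14490·16.9 + 12364·6.13 = 341824.24.
n_{Small} = 1129·14490·16.9 / 341824.24 = 808.8.

808.8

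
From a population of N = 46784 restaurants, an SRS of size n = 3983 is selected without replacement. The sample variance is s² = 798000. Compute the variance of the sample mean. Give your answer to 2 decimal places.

183.29

Under SRS without replacement, Var(ȳ) = (1 − f)·s²/n with f = n/N = 3983/46784 = 0.08513594.
Var(ȳ) = (1 − 0.08513594)·798000/3983 = 0.91486406·200.35149 = 183.29438.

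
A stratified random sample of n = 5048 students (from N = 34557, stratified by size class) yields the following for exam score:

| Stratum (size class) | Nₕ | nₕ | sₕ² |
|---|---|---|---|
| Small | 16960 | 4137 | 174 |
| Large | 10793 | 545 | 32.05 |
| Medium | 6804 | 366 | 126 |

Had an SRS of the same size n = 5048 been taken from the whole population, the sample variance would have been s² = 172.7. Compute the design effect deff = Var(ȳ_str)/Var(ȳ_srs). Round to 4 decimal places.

Var(ȳ_str) = Σ Wₕ²(1−fₕ)sₕ²/nₕ with Wₕ = Nₕ/34557:
  Small: (16960/34557)²·(1−4137/16960)·174/4137 = 0.0076596187
  Large: (10793/34557)²·(1−545/10793)·32.05/545 = 0.0054467916
  Medium: (6804/34557)²·(1−366/6804)·126/366 = 0.012627945
  → Var(ȳ_str) = 0.025734355.
Var(ȳ_srs) = (1 − 5048/34557)·172.7/5048 = 0.029214029.
deff = 0.025734355 / 0.029214029 = 0.8809.

0.8809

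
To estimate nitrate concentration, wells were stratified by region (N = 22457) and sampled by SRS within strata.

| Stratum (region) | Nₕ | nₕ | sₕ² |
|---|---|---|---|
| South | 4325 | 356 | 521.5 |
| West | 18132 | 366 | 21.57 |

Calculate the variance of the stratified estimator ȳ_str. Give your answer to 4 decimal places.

Var(ȳ_str) = Σₕ Wₕ²(1 − fₕ)sₕ²/nₕ with Wₕ = Nₕ/N, N = 22457.
South: Wₕ = 0.19259028; term = 0.19259028²·(1 − 0.08231214)·521.5/356 = 0.049861811.
West: Wₕ = 0.80740972; term = 0.80740972²·(1 − 0.02018531)·21.57/366 = 0.037644449.
Sum = 0.08750626.

0.0875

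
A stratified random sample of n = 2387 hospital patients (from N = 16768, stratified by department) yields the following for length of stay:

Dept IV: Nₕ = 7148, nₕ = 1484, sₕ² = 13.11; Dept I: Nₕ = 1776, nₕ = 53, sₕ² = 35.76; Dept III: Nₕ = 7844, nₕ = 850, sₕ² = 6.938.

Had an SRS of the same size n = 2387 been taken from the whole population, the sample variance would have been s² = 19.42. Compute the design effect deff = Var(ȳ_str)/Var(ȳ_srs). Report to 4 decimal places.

1.4630

Var(ȳ_str) = Σ Wₕ²(1−fₕ)sₕ²/nₕ with Wₕ = Nₕ/16768:
  Dept IV: (7148/16768)²·(1−1484/7148)·13.11/1484 = 0.0012720789
  Dept I: (1776/16768)²·(1−53/1776)·35.76/53 = 0.0073432337
  Dept III: (7844/16768)²·(1−850/7844)·6.938/850 = 0.0015926343
  → Var(ȳ_str) = 0.010207947.
Var(ȳ_srs) = (1 − 2387/16768)·19.42/2387 = 0.0069775768.
deff = 0.010207947 / 0.0069775768 = 1.4630.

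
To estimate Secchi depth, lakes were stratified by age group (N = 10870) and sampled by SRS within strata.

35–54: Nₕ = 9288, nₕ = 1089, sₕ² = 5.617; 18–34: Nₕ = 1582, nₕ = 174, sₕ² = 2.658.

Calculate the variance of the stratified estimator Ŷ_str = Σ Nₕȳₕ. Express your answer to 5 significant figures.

Var(Ŷ_str) = Σₕ Nₕ²(1 − fₕ)sₕ²/nₕ.
35–54: 9288²·(1 − 1089/9288)·5.617/1089 = 392789.29.
18–34: 1582²·(1 − 174/1582)·2.658/174 = 34026.311.
Sum = 426815.6.

426820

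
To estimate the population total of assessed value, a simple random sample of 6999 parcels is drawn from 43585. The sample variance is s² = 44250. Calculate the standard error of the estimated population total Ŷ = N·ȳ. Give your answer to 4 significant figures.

100400

Var(Ŷ) = N²·Var(ȳ) = N²·(1 − n/N)·s²/n.
f = 6999/43585 = 0.16058277; Var(ȳ) = 0.83941723·44250/6999 = 5.3070742.
Var(Ŷ) = 43585² · 5.3070742 = 1.0081595 × 10^10.
SE(Ŷ) = √(1.0081595 × 10^10) = 100400.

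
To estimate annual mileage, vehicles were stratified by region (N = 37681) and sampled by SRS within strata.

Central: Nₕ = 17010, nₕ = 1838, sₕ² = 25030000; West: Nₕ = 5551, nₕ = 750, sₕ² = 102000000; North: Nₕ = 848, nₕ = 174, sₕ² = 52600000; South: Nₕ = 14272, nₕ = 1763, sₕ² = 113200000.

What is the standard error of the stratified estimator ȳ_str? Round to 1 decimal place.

115.0

Var(ȳ_str) = Σₕ Wₕ²(1 − fₕ)sₕ²/nₕ with Wₕ = Nₕ/N, N = 37681.
Central: Wₕ = 0.45142114; term = 0.45142114²·(1 − 0.10805409)·25030000/1838 = 2475.2419.
West: Wₕ = 0.14731562; term = 0.14731562²·(1 − 0.13511079)·102000000/750 = 2552.6837.
North: Wₕ = 0.02250471; term = 0.02250471²·(1 − 0.20518868)·52600000/174 = 121.6879.
South: Wₕ = 0.37875853; term = 0.37875853²·(1 − 0.12352859)·113200000/1763 = 8073.4044.
Sum = 13223.018.
SE = √(13223.018) = 115.0.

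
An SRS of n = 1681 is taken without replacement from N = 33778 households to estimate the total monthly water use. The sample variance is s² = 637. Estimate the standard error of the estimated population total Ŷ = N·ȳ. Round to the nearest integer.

20269

Var(Ŷ) = N²·Var(ȳ) = N²·(1 − n/N)·s²/n.
f = 1681/33778 = 0.04976612; Var(ȳ) = 0.95023388·637/1681 = 0.36008268.
Var(Ŷ) = 33778² · 0.36008268 = 4.1083752 × 10^8.
SE(Ŷ) = √(4.1083752 × 10^8) = 20269.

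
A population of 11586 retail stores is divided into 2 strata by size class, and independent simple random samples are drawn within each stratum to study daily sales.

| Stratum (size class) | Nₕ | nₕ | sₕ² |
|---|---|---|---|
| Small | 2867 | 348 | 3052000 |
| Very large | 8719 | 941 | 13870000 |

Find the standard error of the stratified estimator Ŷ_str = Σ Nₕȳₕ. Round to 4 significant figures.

1.031 × 10^6

Var(Ŷ_str) = Σₕ Nₕ²(1 − fₕ)sₕ²/nₕ.
Small: 2867²·(1 − 348/2867)·3052000/348 = 6.3337533 × 10^10.
Very large: 8719²·(1 − 941/8719)·13870000/941 = 9.9958897 × 10^11.
Sum = 1.0629265 × 10^12.
SE = √(1.0629265 × 10^12) = 1.031 × 10^6.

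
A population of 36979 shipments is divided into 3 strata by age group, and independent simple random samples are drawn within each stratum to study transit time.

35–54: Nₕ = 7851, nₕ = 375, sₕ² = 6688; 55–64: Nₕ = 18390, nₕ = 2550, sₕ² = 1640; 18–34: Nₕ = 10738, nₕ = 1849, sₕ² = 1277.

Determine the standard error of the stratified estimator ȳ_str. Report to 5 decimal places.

0.97505

Var(ȳ_str) = Σₕ Wₕ²(1 − fₕ)sₕ²/nₕ with Wₕ = Nₕ/N, N = 36979.
35–54: Wₕ = 0.21230969; term = 0.21230969²·(1 − 0.04776462)·6688/375 = 0.7655066.
55–64: Wₕ = 0.49730928; term = 0.49730928²·(1 − 0.13866232)·1640/2550 = 0.13700305.
18–34: Wₕ = 0.29038103; term = 0.29038103²·(1 − 0.17219221)·1277/1849 = 0.048208095.
Sum = 0.95071775.
SE = √(0.95071775) = 0.97505.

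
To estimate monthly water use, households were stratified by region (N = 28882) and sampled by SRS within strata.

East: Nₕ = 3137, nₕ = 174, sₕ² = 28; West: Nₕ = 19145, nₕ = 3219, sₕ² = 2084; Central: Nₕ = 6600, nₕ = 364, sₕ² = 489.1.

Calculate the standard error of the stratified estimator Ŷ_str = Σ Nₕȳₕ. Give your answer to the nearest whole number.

15943

Var(Ŷ_str) = Σₕ Nₕ²(1 − fₕ)sₕ²/nₕ.
East: 3137²·(1 − 174/3137)·28/174 = 1.495736 × 10^6.
West: 19145²·(1 − 3219/19145)·2084/3219 = 1.9739621 × 10^8.
Central: 6600²·(1 − 364/6600)·489.1/364 = 5.5302698 × 10^7.
Sum = 2.5419464 × 10^8.
SE = √(2.5419464 × 10^8) = 15943.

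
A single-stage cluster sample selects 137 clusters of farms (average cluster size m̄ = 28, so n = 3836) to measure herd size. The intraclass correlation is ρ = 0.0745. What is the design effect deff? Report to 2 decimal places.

3.01

deff = 1 + (28 − 1)·0.0745 = 1 + 2.0115 = 3.0115.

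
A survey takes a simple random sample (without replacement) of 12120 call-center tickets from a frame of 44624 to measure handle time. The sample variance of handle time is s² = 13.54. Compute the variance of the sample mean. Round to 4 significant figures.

Under SRS without replacement, Var(ȳ) = (1 − f)·s²/n with f = n/N = 12120/44624 = 0.27160272.
Var(ȳ) = (1 − 0.27160272)·13.54/12120 = 0.72839728·0.0011171617 = 8.1373755 × 10^-4.

8.137 × 10^-4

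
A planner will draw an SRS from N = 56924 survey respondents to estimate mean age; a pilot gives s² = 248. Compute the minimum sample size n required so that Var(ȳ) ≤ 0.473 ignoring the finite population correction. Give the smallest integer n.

525

Without fpc, n₀ = s²/D = 248/0.473 = 524.3129.
Rounding up, n = 525.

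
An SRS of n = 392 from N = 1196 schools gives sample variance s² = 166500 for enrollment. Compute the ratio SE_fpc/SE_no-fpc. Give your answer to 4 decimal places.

0.8199

f = n/N = 392/1196 = 0.32775920.
SE_no-fpc = √(s²/n) = 20.60934; SE_fpc = √((1−f)s²/n) = 16.897658.
Ratio = √(1−f) = 0.81990292.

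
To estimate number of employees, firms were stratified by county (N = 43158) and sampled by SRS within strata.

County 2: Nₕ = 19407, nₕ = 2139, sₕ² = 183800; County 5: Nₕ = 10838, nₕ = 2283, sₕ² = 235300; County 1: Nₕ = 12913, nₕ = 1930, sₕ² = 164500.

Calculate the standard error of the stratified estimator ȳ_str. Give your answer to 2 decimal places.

Var(ȳ_str) = Σₕ Wₕ²(1 − fₕ)sₕ²/nₕ with Wₕ = Nₕ/N, N = 43158.
County 2: Wₕ = 0.44967329; term = 0.44967329²·(1 − 0.11021796)·183800/2139 = 15.460109.
County 5: Wₕ = 0.25112378; term = 0.25112378²·(1 − 0.21064772)·235300/2283 = 5.1305338.
County 1: Wₕ = 0.29920293; term = 0.29920293²·(1 − 0.14946178)·164500/1930 = 6.4898417.
Sum = 27.080485.
SE = √(27.080485) = 5.20.

5.20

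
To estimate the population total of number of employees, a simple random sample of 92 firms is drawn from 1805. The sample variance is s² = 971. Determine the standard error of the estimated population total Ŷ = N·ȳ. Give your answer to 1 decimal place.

Var(Ŷ) = N²·Var(ȳ) = N²·(1 − n/N)·s²/n.
f = 92/1805 = 0.05096953; Var(ȳ) = 0.94903047·971/92 = 10.016398.
Var(Ŷ) = 1805² · 10.016398 = 3.2633675 × 10^7.
SE(Ŷ) = √(3.2633675 × 10^7) = 5712.6.

5712.6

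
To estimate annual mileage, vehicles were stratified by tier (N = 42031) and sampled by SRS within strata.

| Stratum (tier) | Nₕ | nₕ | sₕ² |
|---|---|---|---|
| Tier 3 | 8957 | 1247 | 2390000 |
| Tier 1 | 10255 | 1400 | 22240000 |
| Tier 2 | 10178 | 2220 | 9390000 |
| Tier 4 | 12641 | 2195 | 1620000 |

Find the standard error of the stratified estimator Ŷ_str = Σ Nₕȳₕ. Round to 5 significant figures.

1.4195 × 10^6

Var(Ŷ_str) = Σₕ Nₕ²(1 − fₕ)sₕ²/nₕ.
Tier 3: 8957²·(1 − 1247/8957)·2390000/1247 = 1.3235745 × 10^11.
Tier 1: 10255²·(1 − 1400/10255)·22240000/1400 = 1.4425503 × 10^12.
Tier 2: 10178²·(1 − 2220/10178)·9390000/2220 = 3.4259341 × 10^11.
Tier 4: 12641²·(1 − 2195/12641)·1620000/2195 = 9.7456754 × 10^10.
Sum = 2.0149579 × 10^12.
SE = √(2.0149579 × 10^12) = 1.4195 × 10^6.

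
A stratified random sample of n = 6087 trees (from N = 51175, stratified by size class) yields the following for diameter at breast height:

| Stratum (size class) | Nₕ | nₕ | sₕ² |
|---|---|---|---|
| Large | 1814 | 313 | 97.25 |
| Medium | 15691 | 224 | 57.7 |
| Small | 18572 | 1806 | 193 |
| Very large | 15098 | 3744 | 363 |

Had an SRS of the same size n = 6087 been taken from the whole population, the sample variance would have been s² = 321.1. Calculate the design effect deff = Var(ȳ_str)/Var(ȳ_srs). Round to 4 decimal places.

Var(ȳ_str) = Σ Wₕ²(1−fₕ)sₕ²/nₕ with Wₕ = Nₕ/51175:
  Large: (1814/51175)²·(1−313/1814)·97.25/313 = 3.2303349 × 10^-4
  Medium: (15691/51175)²·(1−224/15691)·57.7/224 = 0.0238709
  Small: (18572/51175)²·(1−1806/18572)·193/1806 = 0.012706092
  Very large: (15098/51175)²·(1−3744/15098)·363/3744 = 0.0063463408
  → Var(ȳ_str) = 0.043246366.
Var(ȳ_srs) = (1 − 6087/51175)·321.1/6087 = 0.046477218.
deff = 0.043246366 / 0.046477218 = 0.9305.

0.9305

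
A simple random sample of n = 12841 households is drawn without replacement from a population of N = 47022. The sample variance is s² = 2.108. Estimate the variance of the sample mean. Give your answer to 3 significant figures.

Under SRS without replacement, Var(ȳ) = (1 − f)·s²/n with f = n/N = 12841/47022 = 0.27308494.
Var(ȳ) = (1 − 0.27308494)·2.108/12841 = 0.72691506·1.6416167 × 10^-4 = 1.1933159 × 10^-4.

1.19 × 10^-4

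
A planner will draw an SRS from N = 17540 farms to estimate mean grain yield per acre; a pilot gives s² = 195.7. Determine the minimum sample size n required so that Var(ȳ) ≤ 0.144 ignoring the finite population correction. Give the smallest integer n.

Without fpc, n₀ = s²/D = 195.7/0.144 = 1359.0278.
Rounding up, n = 1360.

1360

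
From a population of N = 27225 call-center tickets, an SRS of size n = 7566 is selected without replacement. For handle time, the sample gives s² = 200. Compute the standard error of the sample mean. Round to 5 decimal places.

Under SRS without replacement, Var(ȳ) = (1 − f)·s²/n with f = n/N = 7566/27225 = 0.27790634.
Var(ȳ) = (1 − 0.27790634)·200/7566 = 0.72209366·0.026434047 = 0.019087858.
SE(ȳ) = √(0.019087858) = 0.13816.

0.13816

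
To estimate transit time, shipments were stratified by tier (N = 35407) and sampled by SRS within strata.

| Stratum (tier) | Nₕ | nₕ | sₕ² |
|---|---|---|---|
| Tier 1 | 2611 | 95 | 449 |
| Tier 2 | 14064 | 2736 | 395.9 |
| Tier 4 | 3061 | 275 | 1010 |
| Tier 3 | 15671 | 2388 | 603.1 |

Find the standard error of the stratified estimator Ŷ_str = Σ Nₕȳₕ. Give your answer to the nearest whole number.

Var(Ŷ_str) = Σₕ Nₕ²(1 − fₕ)sₕ²/nₕ.
Tier 1: 2611²·(1 − 95/2611)·449/95 = 3.1048473 × 10^7.
Tier 2: 14064²·(1 − 2736/14064)·395.9/2736 = 2.3053215 × 10^7.
Tier 4: 3061²·(1 − 275/3061)·1010/275 = 3.132082 × 10^7.
Tier 3: 15671²·(1 − 2388/15671)·603.1/2388 = 5.25712 × 10^7.
Sum = 1.3799371 × 10^8.
SE = √(1.3799371 × 10^8) = 11747.

11747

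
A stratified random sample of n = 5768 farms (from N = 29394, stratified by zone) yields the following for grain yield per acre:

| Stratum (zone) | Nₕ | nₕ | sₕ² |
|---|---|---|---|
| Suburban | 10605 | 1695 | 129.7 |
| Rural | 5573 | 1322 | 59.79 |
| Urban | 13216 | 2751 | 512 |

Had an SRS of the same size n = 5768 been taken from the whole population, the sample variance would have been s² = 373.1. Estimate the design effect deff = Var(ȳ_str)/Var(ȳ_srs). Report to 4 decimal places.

Var(ȳ_str) = Σ Wₕ²(1−fₕ)sₕ²/nₕ with Wₕ = Nₕ/29394:
  Suburban: (10605/29394)²·(1−1695/10605)·129.7/1695 = 0.0083683776
  Rural: (5573/29394)²·(1−1322/5573)·59.79/1322 = 0.001240109
  Urban: (13216/29394)²·(1−2751/13216)·512/2751 = 0.029792109
  → Var(ȳ_str) = 0.039400596.
Var(ȳ_srs) = (1 − 5768/29394)·373.1/5768 = 0.051991399.
deff = 0.039400596 / 0.051991399 = 0.7578.

0.7578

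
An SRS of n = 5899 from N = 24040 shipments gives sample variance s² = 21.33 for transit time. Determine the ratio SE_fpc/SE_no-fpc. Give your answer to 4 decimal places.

f = n/N = 5899/24040 = 0.24538270.
SE_no-fpc = √(s²/n) = 0.06013208; SE_fpc = √((1−f)s²/n) = 0.052235963.
Ratio = √(1−f) = 0.86868712.

0.8687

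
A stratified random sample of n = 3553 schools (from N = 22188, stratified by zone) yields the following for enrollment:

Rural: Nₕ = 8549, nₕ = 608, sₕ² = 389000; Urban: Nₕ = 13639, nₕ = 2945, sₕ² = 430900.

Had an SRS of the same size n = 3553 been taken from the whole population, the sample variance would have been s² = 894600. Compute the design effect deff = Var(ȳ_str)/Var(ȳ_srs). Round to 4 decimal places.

Var(ȳ_str) = Σ Wₕ²(1−fₕ)sₕ²/nₕ with Wₕ = Nₕ/22188:
  Rural: (8549/22188)²·(1−608/8549)·389000/608 = 88.226738
  Urban: (13639/22188)²·(1−2945/13639)·430900/2945 = 43.348851
  → Var(ȳ_str) = 131.57559.
Var(ȳ_srs) = (1 − 3553/22188)·894600/3553 = 211.46813.
deff = 131.57559 / 211.46813 = 0.6222.

0.6222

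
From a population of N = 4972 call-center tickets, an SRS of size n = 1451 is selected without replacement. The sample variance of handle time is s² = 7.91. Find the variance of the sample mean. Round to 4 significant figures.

Under SRS without replacement, Var(ȳ) = (1 − f)·s²/n with f = n/N = 1451/4972 = 0.29183427.
Var(ȳ) = (1 − 0.29183427)·7.91/1451 = 0.70816573·0.0054514128 = 0.0038605037.

0.003861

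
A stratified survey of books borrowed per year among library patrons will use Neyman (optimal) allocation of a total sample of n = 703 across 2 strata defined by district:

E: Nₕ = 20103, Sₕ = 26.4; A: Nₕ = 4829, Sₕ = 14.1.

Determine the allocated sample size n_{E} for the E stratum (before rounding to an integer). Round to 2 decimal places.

Neyman allocation: nₕ = n·NₕSₕ / Σⱼ NⱼSⱼ.
Σ NⱼSⱼ = 20103·26.4 + 4829·14.1 = 598808.1.
n_{E} = 703·20103·26.4 / 598808.1 = 623.06.

623.06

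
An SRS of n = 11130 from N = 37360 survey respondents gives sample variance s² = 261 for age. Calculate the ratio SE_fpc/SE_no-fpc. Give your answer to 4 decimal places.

f = n/N = 11130/37360 = 0.29791221.
SE_no-fpc = √(s²/n) = 0.15313437; SE_fpc = √((1−f)s²/n) = 0.12831233.
Ratio = √(1−f) = 0.83790679.

0.8379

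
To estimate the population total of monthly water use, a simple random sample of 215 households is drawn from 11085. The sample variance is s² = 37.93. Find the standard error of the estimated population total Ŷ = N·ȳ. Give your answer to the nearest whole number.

Var(Ŷ) = N²·Var(ȳ) = N²·(1 − n/N)·s²/n.
f = 215/11085 = 0.01939558; Var(ȳ) = 0.98060442·37.93/215 = 0.17299686.
Var(Ŷ) = 11085² · 0.17299686 = 2.1257374 × 10^7.
SE(Ŷ) = √(2.1257374 × 10^7) = 4611.

4611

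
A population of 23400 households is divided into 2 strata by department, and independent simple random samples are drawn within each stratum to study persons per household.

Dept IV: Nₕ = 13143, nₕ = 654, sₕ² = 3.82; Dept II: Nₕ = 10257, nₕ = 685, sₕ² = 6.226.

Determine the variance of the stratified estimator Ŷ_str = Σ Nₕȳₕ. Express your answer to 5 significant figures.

1.8511 × 10^6

Var(Ŷ_str) = Σₕ Nₕ²(1 − fₕ)sₕ²/nₕ.
Dept IV: 13143²·(1 − 654/13143)·3.82/654 = 958755.32.
Dept II: 10257²·(1 − 685/10257)·6.226/685 = 892363.07.
Sum = 1.8511184 × 10^6.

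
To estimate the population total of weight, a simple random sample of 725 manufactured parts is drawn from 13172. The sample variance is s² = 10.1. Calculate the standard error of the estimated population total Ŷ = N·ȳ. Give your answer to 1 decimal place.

Var(Ŷ) = N²·Var(ȳ) = N²·(1 − n/N)·s²/n.
f = 725/13172 = 0.05504100; Var(ȳ) = 0.94495900·10.1/725 = 0.013164256.
Var(Ŷ) = 13172² · 0.013164256 = 2.2840193 × 10^6.
SE(Ŷ) = √(2.2840193 × 10^6) = 1511.3.

1511.3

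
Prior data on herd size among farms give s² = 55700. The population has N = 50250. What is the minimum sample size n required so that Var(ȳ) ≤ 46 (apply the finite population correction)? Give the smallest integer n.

Without fpc, n₀ = s²/D = 55700/46 = 1210.8696.
With fpc, (1 − n/N)·s²/n ≤ D requires n ≥ n₀/(1 + n₀/N) = 1210.8696/(1 + 1210.8696/50250) = 1182.3779.
Rounding up, n = 1183.

1183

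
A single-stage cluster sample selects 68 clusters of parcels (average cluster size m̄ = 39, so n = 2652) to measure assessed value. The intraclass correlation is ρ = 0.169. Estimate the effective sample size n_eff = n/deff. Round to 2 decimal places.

357.32

deff = 1 + (39 − 1)·0.169 = 1 + 6.422 = 7.422.
n_eff = 2652 / 7.422 = 357.32.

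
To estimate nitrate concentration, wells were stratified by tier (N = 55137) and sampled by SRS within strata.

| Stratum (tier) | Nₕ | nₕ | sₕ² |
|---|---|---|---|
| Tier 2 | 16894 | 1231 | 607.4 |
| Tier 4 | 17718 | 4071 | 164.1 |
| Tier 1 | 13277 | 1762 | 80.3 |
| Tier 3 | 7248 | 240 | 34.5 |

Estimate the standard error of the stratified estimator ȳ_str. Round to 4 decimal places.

0.2255

Var(ȳ_str) = Σₕ Wₕ²(1 − fₕ)sₕ²/nₕ with Wₕ = Nₕ/N, N = 55137.
Tier 2: Wₕ = 0.30640042; term = 0.30640042²·(1 − 0.07286611)·607.4/1231 = 0.042947502.
Tier 4: Wₕ = 0.32134501; term = 0.32134501²·(1 − 0.22976634)·164.1/4071 = 0.0032060708.
Tier 1: Wₕ = 0.24080019; term = 0.24080019²·(1 − 0.13271070)·80.3/1762 = 0.0022918557.
Tier 3: Wₕ = 0.13145438; term = 0.13145438²·(1 − 0.03311258)·34.5/240 = 0.0024017836.
Sum = 0.050847212.
SE = √(0.050847212) = 0.2255.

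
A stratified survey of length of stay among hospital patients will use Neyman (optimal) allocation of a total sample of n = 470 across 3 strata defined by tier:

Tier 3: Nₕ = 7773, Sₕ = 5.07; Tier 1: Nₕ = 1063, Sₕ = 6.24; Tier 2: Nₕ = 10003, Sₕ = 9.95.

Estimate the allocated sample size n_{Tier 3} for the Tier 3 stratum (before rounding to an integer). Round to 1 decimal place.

Neyman allocation: nₕ = n·NₕSₕ / Σⱼ NⱼSⱼ.
Σ NⱼSⱼ = 7773·5.07 + 1063·6.24 + 10003·9.95 = 145572.08.
n_{Tier 3} = 470·7773·5.07 / 145572.08 = 127.2.

127.2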